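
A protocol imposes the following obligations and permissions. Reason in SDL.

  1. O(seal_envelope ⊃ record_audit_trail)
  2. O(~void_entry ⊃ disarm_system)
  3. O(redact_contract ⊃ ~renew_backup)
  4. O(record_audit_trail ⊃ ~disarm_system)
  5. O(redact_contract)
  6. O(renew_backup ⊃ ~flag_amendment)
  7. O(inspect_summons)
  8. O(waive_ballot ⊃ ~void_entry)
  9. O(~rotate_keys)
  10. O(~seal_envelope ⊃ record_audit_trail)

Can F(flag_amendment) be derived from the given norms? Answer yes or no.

Premise 6 is O(renew_backup ⊃ ~flag_amendment), but O(renew_backup) is not derivable from the premises, so it does not yield O(~flag_amendment).
No other premise forces O(~flag_amendment). An ideal world satisfying every premise can still have flag_amendment true, so F(flag_amendment) is not derivable.

No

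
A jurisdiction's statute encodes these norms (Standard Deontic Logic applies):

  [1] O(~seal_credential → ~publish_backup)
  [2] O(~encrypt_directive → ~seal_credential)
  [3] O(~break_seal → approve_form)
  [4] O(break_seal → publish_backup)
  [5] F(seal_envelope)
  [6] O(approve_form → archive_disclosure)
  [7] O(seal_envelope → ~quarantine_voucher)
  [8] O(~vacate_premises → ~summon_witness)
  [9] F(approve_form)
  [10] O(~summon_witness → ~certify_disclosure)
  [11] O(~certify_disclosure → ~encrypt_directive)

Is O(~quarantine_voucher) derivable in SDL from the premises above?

No

Premise 7 is O(seal_envelope → ~quarantine_voucher), but O(seal_envelope) is not derivable from the premises, so it does not yield O(~quarantine_voucher).
No other premise forces O(~quarantine_voucher). An ideal world satisfying every premise can still have ~quarantine_voucher false, so O(~quarantine_voucher) is not derivable.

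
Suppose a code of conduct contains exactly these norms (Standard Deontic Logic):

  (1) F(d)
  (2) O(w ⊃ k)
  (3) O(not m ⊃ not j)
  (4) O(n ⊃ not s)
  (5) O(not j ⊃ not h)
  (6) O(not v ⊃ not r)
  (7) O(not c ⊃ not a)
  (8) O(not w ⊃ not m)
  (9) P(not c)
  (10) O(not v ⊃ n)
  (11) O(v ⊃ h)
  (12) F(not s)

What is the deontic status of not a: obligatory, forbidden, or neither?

Premise 7 is O(not c ⊃ not a), but O(not c) is not derivable from the premises (the permission P(not c) asserts only not O(c), not O(not c)), so it does not yield O(not a).
No premise or chain of K-axiom applications forces O(not a), and none forces O(a). So not a is neither obligatory nor forbidden under these norms.

Neither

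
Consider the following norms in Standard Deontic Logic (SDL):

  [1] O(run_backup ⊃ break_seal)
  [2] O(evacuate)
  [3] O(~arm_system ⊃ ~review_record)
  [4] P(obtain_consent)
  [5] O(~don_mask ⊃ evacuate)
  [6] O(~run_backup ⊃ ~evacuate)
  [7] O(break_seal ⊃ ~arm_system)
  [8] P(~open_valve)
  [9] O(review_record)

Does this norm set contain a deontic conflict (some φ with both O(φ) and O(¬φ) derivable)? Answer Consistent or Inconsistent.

From premise 2 we have O(evacuate).
Premise 6, O(~run_backup ⊃ ~evacuate), contraposes to O(evacuate ⊃ run_backup); with O(evacuate) we get O(run_backup).
With premise 1, O(run_backup ⊃ break_seal), the K-axiom yields O(break_seal).
With premise 7, O(break_seal ⊃ ~arm_system), the K-axiom yields O(~arm_system).
Applying K to premise 3 (O(~arm_system ⊃ ~review_record)) and O(~arm_system) yields O(~review_record).
Yet premise 9 states O(review_record).
We now have both O(~review_record) and O(review_record) — review_record is simultaneously obligatory and forbidden, violating the D-axiom.

Inconsistent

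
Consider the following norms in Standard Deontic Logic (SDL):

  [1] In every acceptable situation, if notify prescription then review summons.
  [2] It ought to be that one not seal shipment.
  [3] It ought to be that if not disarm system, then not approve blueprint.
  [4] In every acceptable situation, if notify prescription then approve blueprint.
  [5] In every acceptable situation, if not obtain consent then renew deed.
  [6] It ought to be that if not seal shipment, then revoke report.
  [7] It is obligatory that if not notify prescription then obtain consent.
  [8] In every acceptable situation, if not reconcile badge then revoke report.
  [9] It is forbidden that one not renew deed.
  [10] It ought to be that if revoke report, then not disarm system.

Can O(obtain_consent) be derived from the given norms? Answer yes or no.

Yes

Premise 2 gives O(¬seal_shipment).
With premise 6, O(¬seal_shipment → revoke_report), the K-axiom yields O(revoke_report).
With premise 10, O(revoke_report → ¬disarm_system), the K-axiom yields O(¬disarm_system).
From O(¬disarm_system) and premise 3, O(¬disarm_system → ¬approve_blueprint), we obtain O(¬approve_blueprint).
The contrapositive of premise 4 (O(notify_prescription → approve_blueprint)) is O(¬approve_blueprint → ¬notify_prescription), and O(¬approve_blueprint) is already established, so O(¬notify_prescription).
With premise 7, O(¬notify_prescription → obtain_consent), the K-axiom yields O(obtain_consent).
Premises 1, 5, 8, 9 do not contribute to this derivation.
So O(obtain_consent) follows.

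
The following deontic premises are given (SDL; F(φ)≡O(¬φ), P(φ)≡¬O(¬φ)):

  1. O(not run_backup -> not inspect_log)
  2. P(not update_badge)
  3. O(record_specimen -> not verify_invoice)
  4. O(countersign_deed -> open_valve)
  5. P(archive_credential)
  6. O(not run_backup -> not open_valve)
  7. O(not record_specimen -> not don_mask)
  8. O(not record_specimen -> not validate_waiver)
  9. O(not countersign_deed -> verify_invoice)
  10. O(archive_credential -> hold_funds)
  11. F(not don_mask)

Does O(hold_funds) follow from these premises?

Premise 10 is O(archive_credential -> hold_funds), but O(archive_credential) is not derivable from the premises (the permission P(archive_credential) asserts only not O(not archive_credential), not O(archive_credential)), so it does not yield O(hold_funds).
No other premise forces O(hold_funds). An ideal world satisfying every premise can still have hold_funds false, so O(hold_funds) is not derivable.

No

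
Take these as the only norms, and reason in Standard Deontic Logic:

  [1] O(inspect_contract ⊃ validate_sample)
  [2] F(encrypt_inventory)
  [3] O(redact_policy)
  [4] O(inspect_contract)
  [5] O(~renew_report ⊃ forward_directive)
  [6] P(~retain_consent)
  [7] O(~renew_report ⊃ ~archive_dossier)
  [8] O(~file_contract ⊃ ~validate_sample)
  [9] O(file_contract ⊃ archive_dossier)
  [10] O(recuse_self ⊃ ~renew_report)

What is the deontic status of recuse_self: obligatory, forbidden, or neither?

Premise 4 states O(inspect_contract) outright.
With premise 1, O(inspect_contract ⊃ validate_sample), the K-axiom yields O(validate_sample).
Premise 8 is O(~file_contract ⊃ ~validate_sample); contrapositively O(validate_sample ⊃ file_contract). Since O(validate_sample) holds, K gives O(file_contract).
With premise 9, O(file_contract ⊃ archive_dossier), the K-axiom yields O(archive_dossier).
The contrapositive of premise 7 (O(~renew_report ⊃ ~archive_dossier)) is O(archive_dossier ⊃ renew_report), and O(archive_dossier) is already established, so O(renew_report).
Premise 10 is O(recuse_self ⊃ ~renew_report); contrapositively O(renew_report ⊃ ~recuse_self). Since O(renew_report) holds, K gives O(~recuse_self).
Premises 2, 3, 5, 6 do not contribute to this derivation.
Thus O(~recuse_self), which is F(recuse_self): recuse_self is forbidden.

Forbidden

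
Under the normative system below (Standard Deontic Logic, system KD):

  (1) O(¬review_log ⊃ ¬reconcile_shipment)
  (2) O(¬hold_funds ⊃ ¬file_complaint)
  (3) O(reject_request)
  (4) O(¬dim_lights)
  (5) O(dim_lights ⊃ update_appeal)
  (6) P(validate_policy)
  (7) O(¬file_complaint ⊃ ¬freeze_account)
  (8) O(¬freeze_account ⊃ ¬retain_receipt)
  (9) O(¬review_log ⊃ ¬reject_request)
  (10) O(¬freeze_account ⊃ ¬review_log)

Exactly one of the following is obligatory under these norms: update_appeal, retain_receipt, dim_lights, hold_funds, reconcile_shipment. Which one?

From premise 3 we have O(reject_request).
Premise 9 is O(¬review_log ⊃ ¬reject_request); contrapositively O(reject_request ⊃ review_log). Since O(reject_request) holds, K gives O(review_log).
The contrapositive of premise 10 (O(¬freeze_account ⊃ ¬review_log)) is O(review_log ⊃ freeze_account), and O(review_log) is already established, so O(freeze_account).
Premise 7, O(¬file_complaint ⊃ ¬freeze_account), contraposes to O(freeze_account ⊃ file_complaint); with O(freeze_account) we get O(file_complaint).
The contrapositive of premise 2 (O(¬hold_funds ⊃ ¬file_complaint)) is O(file_complaint ⊃ hold_funds), and O(file_complaint) is already established, so O(hold_funds).
So O(hold_funds) holds — hold_funds is obligatory. None of the other listed options is made obligatory by any chain of premises.

hold_funds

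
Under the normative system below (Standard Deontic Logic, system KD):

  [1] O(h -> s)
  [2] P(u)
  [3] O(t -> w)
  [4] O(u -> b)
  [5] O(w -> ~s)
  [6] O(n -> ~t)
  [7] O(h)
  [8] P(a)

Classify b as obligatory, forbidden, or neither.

Premise 4 is O(u -> b), but O(u) is not derivable from the premises (the permission P(u) asserts only ~O(~u), not O(u)), so it does not yield O(b).
No premise or chain of K-axiom applications forces O(b), and none forces O(~b). So b is neither obligatory nor forbidden under these norms.

Neither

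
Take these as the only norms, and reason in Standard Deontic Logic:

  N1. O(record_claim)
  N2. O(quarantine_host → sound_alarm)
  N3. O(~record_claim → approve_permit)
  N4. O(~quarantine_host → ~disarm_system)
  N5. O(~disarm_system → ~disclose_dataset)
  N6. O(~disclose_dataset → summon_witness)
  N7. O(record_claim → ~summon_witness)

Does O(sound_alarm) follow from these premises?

From premise 1 we have O(record_claim).
Premise 7 is O(record_claim → ~summon_witness); since O(record_claim), deontic closure gives O(~summon_witness).
Premise 6 is O(~disclose_dataset → summon_witness); contrapositively O(~summon_witness → disclose_dataset). Since O(~summon_witness) holds, K gives O(disclose_dataset).
Premise 5, O(~disarm_system → ~disclose_dataset), contraposes to O(disclose_dataset → disarm_system); with O(disclose_dataset) we get O(disarm_system).
Premise 4, O(~quarantine_host → ~disarm_system), contraposes to O(disarm_system → quarantine_host); with O(disarm_system) we get O(quarantine_host).
With premise 2, O(quarantine_host → sound_alarm), the K-axiom yields O(sound_alarm).
Premise 3 does not contribute to this derivation.
So O(sound_alarm) follows.

Yes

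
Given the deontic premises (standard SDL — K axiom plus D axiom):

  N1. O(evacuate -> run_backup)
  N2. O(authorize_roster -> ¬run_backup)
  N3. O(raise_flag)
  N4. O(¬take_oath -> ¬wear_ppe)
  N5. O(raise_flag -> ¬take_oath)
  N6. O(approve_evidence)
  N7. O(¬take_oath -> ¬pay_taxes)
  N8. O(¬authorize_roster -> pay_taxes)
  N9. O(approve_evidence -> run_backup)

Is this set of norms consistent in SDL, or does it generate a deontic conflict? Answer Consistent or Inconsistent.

Premise 6 states O(approve_evidence) outright.
With premise 9, O(approve_evidence -> run_backup), the K-axiom yields O(run_backup).
The contrapositive of premise 2 (O(authorize_roster -> ¬run_backup)) is O(run_backup -> ¬authorize_roster), and O(run_backup) is already established, so O(¬authorize_roster).
Premise 8 is O(¬authorize_roster -> pay_taxes); since O(¬authorize_roster), deontic closure gives O(pay_taxes).
The contrapositive of premise 7 (O(¬take_oath -> ¬pay_taxes)) is O(pay_taxes -> take_oath), and O(pay_taxes) is already established, so O(take_oath).
Premise 5, O(raise_flag -> ¬take_oath), contraposes to O(take_oath -> ¬raise_flag); with O(take_oath) we get O(¬raise_flag).
Yet premise 3 states O(raise_flag).
We now have both O(¬raise_flag) and O(raise_flag) — raise_flag is simultaneously obligatory and forbidden, violating the D-axiom.

Inconsistent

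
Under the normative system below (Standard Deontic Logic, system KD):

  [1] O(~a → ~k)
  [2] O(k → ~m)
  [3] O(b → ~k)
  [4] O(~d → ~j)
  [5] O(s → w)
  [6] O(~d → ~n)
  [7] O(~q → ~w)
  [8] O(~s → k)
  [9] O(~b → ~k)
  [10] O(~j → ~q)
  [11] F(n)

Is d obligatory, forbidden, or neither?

By case analysis on b: premise 3 gives O(b → ~k) and premise 9 gives O(~b → ~k), so O(~k) either way.
The contrapositive of premise 8 (O(~s → k)) is O(~k → s), and O(~k) is already established, so O(s).
From O(s) and premise 5, O(s → w), we obtain O(w).
The contrapositive of premise 7 (O(~q → ~w)) is O(w → q), and O(w) is already established, so O(q).
Premise 10 is O(~j → ~q); contrapositively O(q → j). Since O(q) holds, K gives O(j).
Premise 4 is O(~d → ~j); contrapositively O(j → d). Since O(j) holds, K gives O(d).
Premises 1, 2, 6, 11 do not contribute to this derivation.
Hence d is obligatory.

Obligatory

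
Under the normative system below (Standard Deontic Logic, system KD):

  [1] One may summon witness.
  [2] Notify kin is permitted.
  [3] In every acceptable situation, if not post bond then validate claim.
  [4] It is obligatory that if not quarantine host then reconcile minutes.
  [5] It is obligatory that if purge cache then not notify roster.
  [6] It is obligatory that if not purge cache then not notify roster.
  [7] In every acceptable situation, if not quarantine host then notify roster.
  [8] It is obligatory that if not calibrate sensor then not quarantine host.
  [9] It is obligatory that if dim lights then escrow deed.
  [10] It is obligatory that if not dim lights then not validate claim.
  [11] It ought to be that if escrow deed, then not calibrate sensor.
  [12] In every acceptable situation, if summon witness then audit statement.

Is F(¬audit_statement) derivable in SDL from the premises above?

Premise 12 is O(summon_witness → audit_statement), but O(summon_witness) is not derivable from the premises (the permission P(summon_witness) asserts only ¬O(¬summon_witness), not O(summon_witness)), so it does not yield O(audit_statement).
No other premise forces O(audit_statement). An ideal world satisfying every premise can still have ¬audit_statement true, so F(¬audit_statement) is not derivable.

No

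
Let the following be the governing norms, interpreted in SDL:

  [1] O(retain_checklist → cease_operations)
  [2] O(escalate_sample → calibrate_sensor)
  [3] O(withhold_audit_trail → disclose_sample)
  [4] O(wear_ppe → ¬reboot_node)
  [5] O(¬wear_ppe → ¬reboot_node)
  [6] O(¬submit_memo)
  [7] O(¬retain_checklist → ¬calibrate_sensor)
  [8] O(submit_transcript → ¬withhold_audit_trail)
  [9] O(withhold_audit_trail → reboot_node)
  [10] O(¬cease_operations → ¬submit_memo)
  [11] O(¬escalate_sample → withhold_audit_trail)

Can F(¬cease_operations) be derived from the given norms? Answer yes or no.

Premises 4 and 5 are O(wear_ppe → ¬reboot_node) and O(¬wear_ppe → ¬reboot_node); every ideal world satisfies wear_ppe or ¬wear_ppe, so in either case ¬reboot_node holds — hence O(¬reboot_node).
The contrapositive of premise 9 (O(withhold_audit_trail → reboot_node)) is O(¬reboot_node → ¬withhold_audit_trail), and O(¬reboot_node) is already established, so O(¬withhold_audit_trail).
Premise 11, O(¬escalate_sample → withhold_audit_trail), contraposes to O(¬withhold_audit_trail → escalate_sample); with O(¬withhold_audit_trail) we get O(escalate_sample).
Applying K to premise 2 (O(escalate_sample → calibrate_sensor)) and O(escalate_sample) yields O(calibrate_sensor).
The contrapositive of premise 7 (O(¬retain_checklist → ¬calibrate_sensor)) is O(calibrate_sensor → retain_checklist), and O(calibrate_sensor) is already established, so O(retain_checklist).
Applying K to premise 1 (O(retain_checklist → cease_operations)) and O(retain_checklist) yields O(cease_operations).
Premises 3, 6, 8, 10 do not contribute to this derivation.
So O(cease_operations) holds, i.e. F(¬cease_operations). The claim follows.

Yes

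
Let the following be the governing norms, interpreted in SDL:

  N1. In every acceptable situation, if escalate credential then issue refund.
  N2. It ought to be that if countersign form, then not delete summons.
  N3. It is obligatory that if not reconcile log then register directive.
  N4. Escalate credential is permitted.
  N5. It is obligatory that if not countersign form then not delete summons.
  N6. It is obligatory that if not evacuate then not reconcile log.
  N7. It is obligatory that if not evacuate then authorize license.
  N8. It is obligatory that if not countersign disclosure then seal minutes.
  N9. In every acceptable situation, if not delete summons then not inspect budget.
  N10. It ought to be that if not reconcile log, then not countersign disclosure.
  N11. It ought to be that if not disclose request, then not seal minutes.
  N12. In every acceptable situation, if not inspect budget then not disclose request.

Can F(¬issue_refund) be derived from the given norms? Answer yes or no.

No

Premise 1 is O(escalate_credential → issue_refund), but O(escalate_credential) is not derivable from the premises (the permission P(escalate_credential) asserts only ¬O(¬escalate_credential), not O(escalate_credential)), so it does not yield O(issue_refund).
No other premise forces O(issue_refund). An ideal world satisfying every premise can still have ¬issue_refund true, so F(¬issue_refund) is not derivable.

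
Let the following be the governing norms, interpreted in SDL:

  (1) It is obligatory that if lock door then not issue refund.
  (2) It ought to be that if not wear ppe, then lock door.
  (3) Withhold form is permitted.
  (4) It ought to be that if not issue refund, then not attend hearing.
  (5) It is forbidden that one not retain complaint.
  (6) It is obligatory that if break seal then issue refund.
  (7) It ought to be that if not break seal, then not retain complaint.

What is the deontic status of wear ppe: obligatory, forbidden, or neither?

Premise 5 is F(¬retain_complaint), i.e. O(retain_complaint).
Premise 7 is O(¬break_seal → ¬retain_complaint); contrapositively O(retain_complaint → break_seal). Since O(retain_complaint) holds, K gives O(break_seal).
Premise 6 is O(break_seal → issue_refund); since O(break_seal), deontic closure gives O(issue_refund).
Premise 1 is O(lock_door → ¬issue_refund); contrapositively O(issue_refund → ¬lock_door). Since O(issue_refund) holds, K gives O(¬lock_door).
Premise 2, O(¬wear_ppe → lock_door), contraposes to O(¬lock_door → wear_ppe); with O(¬lock_door) we get O(wear_ppe).
Premises 3, 4 do not contribute to this derivation.
Hence wear_ppe is obligatory.

Obligatory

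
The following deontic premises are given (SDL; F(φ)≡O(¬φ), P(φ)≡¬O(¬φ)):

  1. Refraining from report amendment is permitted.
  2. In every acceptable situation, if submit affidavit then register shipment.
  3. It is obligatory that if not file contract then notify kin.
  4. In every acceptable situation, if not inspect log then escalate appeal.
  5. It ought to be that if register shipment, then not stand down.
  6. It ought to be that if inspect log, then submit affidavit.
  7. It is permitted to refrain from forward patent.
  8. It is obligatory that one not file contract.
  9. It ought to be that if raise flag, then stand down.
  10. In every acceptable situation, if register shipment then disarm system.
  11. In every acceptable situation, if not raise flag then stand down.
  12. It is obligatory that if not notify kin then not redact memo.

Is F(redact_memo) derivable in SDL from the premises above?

Premise 12 is O(¬notify_kin → ¬redact_memo), but O(¬notify_kin) is not derivable from the premises, so it does not yield O(¬redact_memo).
No other premise forces O(¬redact_memo). An ideal world satisfying every premise can still have redact_memo true, so F(redact_memo) is not derivable.

No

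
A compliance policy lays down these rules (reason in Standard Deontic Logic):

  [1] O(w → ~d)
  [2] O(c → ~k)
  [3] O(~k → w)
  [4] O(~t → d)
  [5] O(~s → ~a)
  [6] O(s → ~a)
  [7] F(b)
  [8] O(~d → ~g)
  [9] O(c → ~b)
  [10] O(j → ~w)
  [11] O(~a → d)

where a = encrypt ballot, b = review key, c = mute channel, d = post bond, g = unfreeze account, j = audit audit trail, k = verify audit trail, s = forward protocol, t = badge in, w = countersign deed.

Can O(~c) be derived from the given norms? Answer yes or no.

Premises 5 and 6 are O(~s → ~a) and O(s → ~a); every ideal world satisfies ~s or s, so in either case ~a holds — hence O(~a).
With premise 11, O(~a → d), the K-axiom yields O(d).
The contrapositive of premise 1 (O(w → ~d)) is O(d → ~w), and O(d) is already established, so O(~w).
Premise 3 is O(~k → w); contrapositively O(~w → k). Since O(~w) holds, K gives O(k).
The contrapositive of premise 2 (O(c → ~k)) is O(k → ~c), and O(k) is already established, so O(~c).
Premises 4, 7, 8, 9, 10 do not contribute to this derivation.
So O(~c) follows.

Yes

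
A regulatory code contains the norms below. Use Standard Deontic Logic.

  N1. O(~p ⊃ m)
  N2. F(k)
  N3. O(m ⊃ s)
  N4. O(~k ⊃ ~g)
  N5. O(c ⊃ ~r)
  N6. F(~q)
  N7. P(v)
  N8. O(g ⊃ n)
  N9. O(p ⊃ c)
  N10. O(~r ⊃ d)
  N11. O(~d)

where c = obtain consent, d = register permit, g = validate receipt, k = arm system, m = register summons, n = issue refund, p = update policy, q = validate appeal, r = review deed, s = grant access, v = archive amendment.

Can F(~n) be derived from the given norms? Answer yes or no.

No

Premise 8 is O(g ⊃ n), but O(g) is not derivable from the premises, so it does not yield O(n).
No other premise forces O(n). An ideal world satisfying every premise can still have ~n true, so F(~n) is not derivable.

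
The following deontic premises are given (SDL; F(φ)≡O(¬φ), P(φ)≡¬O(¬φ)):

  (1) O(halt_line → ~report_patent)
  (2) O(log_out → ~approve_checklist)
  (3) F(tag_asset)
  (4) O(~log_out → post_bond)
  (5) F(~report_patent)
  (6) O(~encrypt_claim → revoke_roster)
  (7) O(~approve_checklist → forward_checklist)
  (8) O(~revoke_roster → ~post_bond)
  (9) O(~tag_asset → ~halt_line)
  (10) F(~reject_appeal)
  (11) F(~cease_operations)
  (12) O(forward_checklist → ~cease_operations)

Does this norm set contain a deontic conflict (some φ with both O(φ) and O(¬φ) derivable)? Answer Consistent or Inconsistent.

Premise 1 is O(halt_line → ~report_patent), but O(halt_line) is not derivable from the premises, so it does not yield O(~report_patent).
So O(~report_patent) is not derivable, and the apparent clash with O(report_patent) does not arise.
A world satisfying every obligation exists (e.g. approve_checklist=true, cease_operations=true, encrypt_claim=false, forward_checklist=false, halt_line=false, log_out=false, post_bond=true, reject_appeal=true, report_patent=true, revoke_roster=true, tag_asset=false); no atom is both obligatory and forbidden, so the set is consistent.

Consistent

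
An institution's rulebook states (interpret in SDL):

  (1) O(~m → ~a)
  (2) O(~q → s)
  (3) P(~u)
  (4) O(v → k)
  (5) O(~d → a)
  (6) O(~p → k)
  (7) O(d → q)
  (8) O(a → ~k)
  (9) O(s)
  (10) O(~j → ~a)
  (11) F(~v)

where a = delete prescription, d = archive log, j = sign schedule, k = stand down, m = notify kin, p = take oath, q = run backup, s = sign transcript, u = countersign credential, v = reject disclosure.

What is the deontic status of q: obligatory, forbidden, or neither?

Premise 11 is F(~v), i.e. O(v).
Premise 4 is O(v → k); since O(v), deontic closure gives O(k).
Premise 8 is O(a → ~k); contrapositively O(k → ~a). Since O(k) holds, K gives O(~a).
Premise 5, O(~d → a), contraposes to O(~a → d); with O(~a) we get O(d).
From O(d) and premise 7, O(d → q), we obtain O(q).
Premises 1, 2, 3, 6, 9, 10 do not contribute to this derivation.
Hence q is obligatory.

Obligatory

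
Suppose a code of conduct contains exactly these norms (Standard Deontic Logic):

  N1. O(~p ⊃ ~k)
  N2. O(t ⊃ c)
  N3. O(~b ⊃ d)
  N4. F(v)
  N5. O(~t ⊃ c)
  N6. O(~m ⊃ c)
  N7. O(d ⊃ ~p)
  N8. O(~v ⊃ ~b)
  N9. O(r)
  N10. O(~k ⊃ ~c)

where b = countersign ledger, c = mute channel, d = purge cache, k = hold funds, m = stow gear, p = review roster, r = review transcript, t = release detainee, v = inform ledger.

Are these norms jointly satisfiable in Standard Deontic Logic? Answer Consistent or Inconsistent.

Premises 2 and 5 cover both cases: O(t ⊃ c) and O(~t ⊃ c). Since t ∨ ~t is a tautology, O(c) follows.
Premise 10 is O(~k ⊃ ~c); contrapositively O(c ⊃ k). Since O(c) holds, K gives O(k).
Premise 1 is O(~p ⊃ ~k); contrapositively O(k ⊃ p). Since O(k) holds, K gives O(p).
Premise 7, O(d ⊃ ~p), contraposes to O(p ⊃ ~d); with O(p) we get O(~d).
Premise 3 is O(~b ⊃ d); contrapositively O(~d ⊃ b). Since O(~d) holds, K gives O(b).
Premise 8 is O(~v ⊃ ~b); contrapositively O(b ⊃ v). Since O(b) holds, K gives O(v).
However, F(v) at premise 4 amounts to O(~v).
We now have both O(v) and O(~v) — v is simultaneously obligatory and forbidden, violating the D-axiom.

Inconsistent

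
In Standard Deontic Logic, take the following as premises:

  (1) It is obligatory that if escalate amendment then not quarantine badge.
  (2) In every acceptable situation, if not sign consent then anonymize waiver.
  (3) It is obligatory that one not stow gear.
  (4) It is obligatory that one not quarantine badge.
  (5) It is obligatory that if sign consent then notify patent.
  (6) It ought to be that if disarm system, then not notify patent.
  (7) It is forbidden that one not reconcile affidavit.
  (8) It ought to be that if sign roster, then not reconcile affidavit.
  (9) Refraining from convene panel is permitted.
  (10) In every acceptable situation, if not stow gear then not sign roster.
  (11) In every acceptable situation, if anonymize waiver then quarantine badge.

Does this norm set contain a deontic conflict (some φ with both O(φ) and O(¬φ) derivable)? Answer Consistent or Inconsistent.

Consistent

Premise 8 is O(sign_roster → ¬reconcile_affidavit), but O(sign_roster) is not derivable from the premises, so it does not yield O(¬reconcile_affidavit).
So O(¬reconcile_affidavit) is not derivable, and the apparent clash with O(reconcile_affidavit) does not arise.
A world satisfying every obligation exists (e.g. anonymize_waiver=false, convene_panel=false, disarm_system=false, escalate_amendment=false, notify_patent=true, quarantine_badge=false, reconcile_affidavit=true, sign_consent=true, sign_roster=false, stow_gear=false); no atom is both obligatory and forbidden, so the set is consistent.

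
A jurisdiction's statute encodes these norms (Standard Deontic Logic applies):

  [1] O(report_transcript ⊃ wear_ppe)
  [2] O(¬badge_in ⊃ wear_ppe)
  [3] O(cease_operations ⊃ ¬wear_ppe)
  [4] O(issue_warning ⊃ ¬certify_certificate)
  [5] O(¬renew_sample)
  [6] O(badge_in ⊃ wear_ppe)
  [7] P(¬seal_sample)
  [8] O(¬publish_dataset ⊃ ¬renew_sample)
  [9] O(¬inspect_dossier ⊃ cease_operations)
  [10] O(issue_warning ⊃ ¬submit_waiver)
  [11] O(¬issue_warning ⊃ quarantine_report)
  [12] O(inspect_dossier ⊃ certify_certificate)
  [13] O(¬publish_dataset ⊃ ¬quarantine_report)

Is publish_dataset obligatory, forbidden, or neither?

Obligatory

By case analysis on ¬badge_in: premise 2 gives O(¬badge_in ⊃ wear_ppe) and premise 6 gives O(badge_in ⊃ wear_ppe), so O(wear_ppe) either way.
The contrapositive of premise 3 (O(cease_operations ⊃ ¬wear_ppe)) is O(wear_ppe ⊃ ¬cease_operations), and O(wear_ppe) is already established, so O(¬cease_operations).
The contrapositive of premise 9 (O(¬inspect_dossier ⊃ cease_operations)) is O(¬cease_operations ⊃ inspect_dossier), and O(¬cease_operations) is already established, so O(inspect_dossier).
With premise 12, O(inspect_dossier ⊃ certify_certificate), the K-axiom yields O(certify_certificate).
Premise 4, O(issue_warning ⊃ ¬certify_certificate), contraposes to O(certify_certificate ⊃ ¬issue_warning); with O(certify_certificate) we get O(¬issue_warning).
From O(¬issue_warning) and premise 11, O(¬issue_warning ⊃ quarantine_report), we obtain O(quarantine_report).
Premise 13, O(¬publish_dataset ⊃ ¬quarantine_report), contraposes to O(quarantine_report ⊃ publish_dataset); with O(quarantine_report) we get O(publish_dataset).
Premises 1, 5, 7, 8, 10 do not contribute to this derivation.
Hence publish_dataset is obligatory.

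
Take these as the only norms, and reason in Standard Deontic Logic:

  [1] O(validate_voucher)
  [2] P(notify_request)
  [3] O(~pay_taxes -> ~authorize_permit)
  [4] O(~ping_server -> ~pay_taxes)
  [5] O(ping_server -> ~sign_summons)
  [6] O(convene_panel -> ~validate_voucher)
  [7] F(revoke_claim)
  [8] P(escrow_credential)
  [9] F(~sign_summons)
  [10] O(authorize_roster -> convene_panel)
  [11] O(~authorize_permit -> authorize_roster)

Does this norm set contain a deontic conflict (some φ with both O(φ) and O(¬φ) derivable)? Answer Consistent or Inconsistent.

From premise 1 we have O(validate_voucher).
The contrapositive of premise 6 (O(convene_panel -> ~validate_voucher)) is O(validate_voucher -> ~convene_panel), and O(validate_voucher) is already established, so O(~convene_panel).
The contrapositive of premise 10 (O(authorize_roster -> convene_panel)) is O(~convene_panel -> ~authorize_roster), and O(~convene_panel) is already established, so O(~authorize_roster).
The contrapositive of premise 11 (O(~authorize_permit -> authorize_roster)) is O(~authorize_roster -> authorize_permit), and O(~authorize_roster) is already established, so O(authorize_permit).
The contrapositive of premise 3 (O(~pay_taxes -> ~authorize_permit)) is O(authorize_permit -> pay_taxes), and O(authorize_permit) is already established, so O(pay_taxes).
Premise 4 is O(~ping_server -> ~pay_taxes); contrapositively O(pay_taxes -> ping_server). Since O(pay_taxes) holds, K gives O(ping_server).
With premise 5, O(ping_server -> ~sign_summons), the K-axiom yields O(~sign_summons).
However, F(~sign_summons) at premise 9 amounts to O(sign_summons).
We now have both O(~sign_summons) and O(sign_summons) — sign_summons is simultaneously obligatory and forbidden, violating the D-axiom.

Inconsistent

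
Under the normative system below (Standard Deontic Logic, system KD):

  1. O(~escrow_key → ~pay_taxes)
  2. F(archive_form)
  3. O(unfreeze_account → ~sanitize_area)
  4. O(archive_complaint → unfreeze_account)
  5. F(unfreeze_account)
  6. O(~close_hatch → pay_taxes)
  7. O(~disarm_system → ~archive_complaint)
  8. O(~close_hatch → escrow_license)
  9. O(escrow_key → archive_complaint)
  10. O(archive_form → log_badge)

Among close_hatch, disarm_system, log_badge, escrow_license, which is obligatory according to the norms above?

F(unfreeze_account) at premise 5 means O(~unfreeze_account).
The contrapositive of premise 4 (O(archive_complaint → unfreeze_account)) is O(~unfreeze_account → ~archive_complaint), and O(~unfreeze_account) is already established, so O(~archive_complaint).
Premise 9, O(escrow_key → archive_complaint), contraposes to O(~archive_complaint → ~escrow_key); with O(~archive_complaint) we get O(~escrow_key).
From O(~escrow_key) and premise 1, O(~escrow_key → ~pay_taxes), we obtain O(~pay_taxes).
Premise 6, O(~close_hatch → pay_taxes), contraposes to O(~pay_taxes → close_hatch); with O(~pay_taxes) we get O(close_hatch).
So O(close_hatch) holds — close_hatch is obligatory. None of the other listed options is made obligatory by any chain of premises.

close_hatch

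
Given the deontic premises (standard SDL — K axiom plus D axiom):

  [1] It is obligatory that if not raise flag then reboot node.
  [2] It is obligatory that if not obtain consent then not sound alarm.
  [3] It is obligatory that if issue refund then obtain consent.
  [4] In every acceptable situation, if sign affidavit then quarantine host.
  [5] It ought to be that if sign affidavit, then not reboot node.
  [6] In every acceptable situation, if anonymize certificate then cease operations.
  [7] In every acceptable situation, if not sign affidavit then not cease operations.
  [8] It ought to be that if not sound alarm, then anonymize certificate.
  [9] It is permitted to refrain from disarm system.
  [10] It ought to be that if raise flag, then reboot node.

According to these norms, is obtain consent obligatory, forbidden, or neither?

Obligatory

Premises 1 and 10 are O(¬raise_flag → reboot_node) and O(raise_flag → reboot_node); every ideal world satisfies ¬raise_flag or raise_flag, so in either case reboot_node holds — hence O(reboot_node).
Premise 5, O(sign_affidavit → ¬reboot_node), contraposes to O(reboot_node → ¬sign_affidavit); with O(reboot_node) we get O(¬sign_affidavit).
From O(¬sign_affidavit) and premise 7, O(¬sign_affidavit → ¬cease_operations), we obtain O(¬cease_operations).
Premise 6, O(anonymize_certificate → cease_operations), contraposes to O(¬cease_operations → ¬anonymize_certificate); with O(¬cease_operations) we get O(¬anonymize_certificate).
Premise 8 is O(¬sound_alarm → anonymize_certificate); contrapositively O(¬anonymize_certificate → sound_alarm). Since O(¬anonymize_certificate) holds, K gives O(sound_alarm).
The contrapositive of premise 2 (O(¬obtain_consent → ¬sound_alarm)) is O(sound_alarm → obtain_consent), and O(sound_alarm) is already established, so O(obtain_consent).
Premises 3, 4, 9 do not contribute to this derivation.
Hence obtain_consent is obligatory.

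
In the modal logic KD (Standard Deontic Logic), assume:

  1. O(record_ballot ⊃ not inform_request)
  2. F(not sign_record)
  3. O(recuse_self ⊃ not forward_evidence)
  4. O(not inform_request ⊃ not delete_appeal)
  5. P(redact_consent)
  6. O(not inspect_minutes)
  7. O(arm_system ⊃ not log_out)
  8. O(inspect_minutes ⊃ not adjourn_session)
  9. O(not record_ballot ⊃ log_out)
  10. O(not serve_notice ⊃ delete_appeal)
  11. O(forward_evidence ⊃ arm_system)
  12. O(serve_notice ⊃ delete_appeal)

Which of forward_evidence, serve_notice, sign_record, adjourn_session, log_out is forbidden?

By case analysis on not serve_notice: premise 10 gives O(not serve_notice ⊃ delete_appeal) and premise 12 gives O(serve_notice ⊃ delete_appeal), so O(delete_appeal) either way.
Premise 4, O(not inform_request ⊃ not delete_appeal), contraposes to O(delete_appeal ⊃ inform_request); with O(delete_appeal) we get O(inform_request).
Premise 1, O(record_ballot ⊃ not inform_request), contraposes to O(inform_request ⊃ not record_ballot); with O(inform_request) we get O(not record_ballot).
From O(not record_ballot) and premise 9, O(not record_ballot ⊃ log_out), we obtain O(log_out).
Premise 7 is O(arm_system ⊃ not log_out); contrapositively O(log_out ⊃ not arm_system). Since O(log_out) holds, K gives O(not arm_system).
The contrapositive of premise 11 (O(forward_evidence ⊃ arm_system)) is O(not arm_system ⊃ not forward_evidence), and O(not arm_system) is already established, so O(not forward_evidence).
So O(not forward_evidence) holds, i.e. forward_evidence is forbidden. None of the other listed options is forbidden under the premises.

forward_evidence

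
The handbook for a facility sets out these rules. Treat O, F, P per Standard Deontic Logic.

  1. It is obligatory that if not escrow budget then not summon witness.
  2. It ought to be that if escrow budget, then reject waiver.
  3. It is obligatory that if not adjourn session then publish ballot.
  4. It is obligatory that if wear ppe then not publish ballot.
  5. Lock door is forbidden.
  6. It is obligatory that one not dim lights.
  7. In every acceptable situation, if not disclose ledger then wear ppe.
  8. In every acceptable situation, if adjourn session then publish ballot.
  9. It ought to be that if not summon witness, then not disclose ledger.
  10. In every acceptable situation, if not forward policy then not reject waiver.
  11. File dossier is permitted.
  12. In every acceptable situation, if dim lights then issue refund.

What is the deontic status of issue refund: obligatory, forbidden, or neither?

Neither

Premise 12 is O(dim_lights → issue_refund), but O(dim_lights) is not derivable from the premises, so it does not yield O(issue_refund).
No premise or chain of K-axiom applications forces O(issue_refund), and none forces O(¬issue_refund). So issue_refund is neither obligatory nor forbidden under these norms.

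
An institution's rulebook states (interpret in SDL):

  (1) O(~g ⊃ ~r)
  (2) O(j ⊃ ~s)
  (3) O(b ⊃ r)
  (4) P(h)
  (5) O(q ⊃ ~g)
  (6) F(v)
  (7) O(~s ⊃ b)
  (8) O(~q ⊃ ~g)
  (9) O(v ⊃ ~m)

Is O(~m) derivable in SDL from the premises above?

Premise 9 is O(v ⊃ ~m), but O(v) is not derivable from the premises, so it does not yield O(~m).
No other premise forces O(~m). An ideal world satisfying every premise can still have ~m false, so O(~m) is not derivable.

No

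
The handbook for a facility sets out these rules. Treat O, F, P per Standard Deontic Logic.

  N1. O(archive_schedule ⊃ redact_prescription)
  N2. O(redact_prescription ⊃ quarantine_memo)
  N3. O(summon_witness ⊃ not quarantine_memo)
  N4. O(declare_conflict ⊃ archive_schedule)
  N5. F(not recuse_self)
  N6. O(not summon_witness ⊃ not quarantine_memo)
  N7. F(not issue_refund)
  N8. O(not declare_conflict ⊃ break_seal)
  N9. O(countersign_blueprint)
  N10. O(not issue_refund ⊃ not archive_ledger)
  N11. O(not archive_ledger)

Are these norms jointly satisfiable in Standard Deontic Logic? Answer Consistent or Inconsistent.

Premise 10 is O(not issue_refund ⊃ not archive_ledger); even if O(not archive_ledger) held, inferring O(not issue_refund) would be affirming the consequent — invalid.
So O(not issue_refund) is not derivable, and the apparent clash with O(issue_refund) does not arise.
A world satisfying every obligation exists (e.g. archive_ledger=false, archive_schedule=false, break_seal=true, countersign_blueprint=true, declare_conflict=false, issue_refund=true, quarantine_memo=false, recuse_self=true, redact_prescription=false, summon_witness=false); no atom is both obligatory and forbidden, so the set is consistent.

Consistent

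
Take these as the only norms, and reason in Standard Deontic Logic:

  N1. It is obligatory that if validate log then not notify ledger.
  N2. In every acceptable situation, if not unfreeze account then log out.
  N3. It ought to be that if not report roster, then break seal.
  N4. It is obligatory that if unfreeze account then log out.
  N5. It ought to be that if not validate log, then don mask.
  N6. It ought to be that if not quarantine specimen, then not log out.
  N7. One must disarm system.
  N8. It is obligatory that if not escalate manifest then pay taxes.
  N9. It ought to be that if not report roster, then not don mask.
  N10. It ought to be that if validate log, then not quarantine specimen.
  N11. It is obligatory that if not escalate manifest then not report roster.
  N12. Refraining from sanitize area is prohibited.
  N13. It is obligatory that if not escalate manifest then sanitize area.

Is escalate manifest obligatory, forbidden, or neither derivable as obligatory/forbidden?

By case analysis on unfreeze_account: premise 4 gives O(unfreeze_account → log_out) and premise 2 gives O(¬unfreeze_account → log_out), so O(log_out) either way.
The contrapositive of premise 6 (O(¬quarantine_specimen → ¬log_out)) is O(log_out → quarantine_specimen), and O(log_out) is already established, so O(quarantine_specimen).
Premise 10, O(validate_log → ¬quarantine_specimen), contraposes to O(quarantine_specimen → ¬validate_log); with O(quarantine_specimen) we get O(¬validate_log).
With premise 5, O(¬validate_log → don_mask), the K-axiom yields O(don_mask).
Premise 9, O(¬report_roster → ¬don_mask), contraposes to O(don_mask → report_roster); with O(don_mask) we get O(report_roster).
Premise 11, O(¬escalate_manifest → ¬report_roster), contraposes to O(report_roster → escalate_manifest); with O(report_roster) we get O(escalate_manifest).
Premises 1, 3, 7, 8, 12, 13 do not contribute to this derivation.
Hence escalate_manifest is obligatory.

Obligatory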